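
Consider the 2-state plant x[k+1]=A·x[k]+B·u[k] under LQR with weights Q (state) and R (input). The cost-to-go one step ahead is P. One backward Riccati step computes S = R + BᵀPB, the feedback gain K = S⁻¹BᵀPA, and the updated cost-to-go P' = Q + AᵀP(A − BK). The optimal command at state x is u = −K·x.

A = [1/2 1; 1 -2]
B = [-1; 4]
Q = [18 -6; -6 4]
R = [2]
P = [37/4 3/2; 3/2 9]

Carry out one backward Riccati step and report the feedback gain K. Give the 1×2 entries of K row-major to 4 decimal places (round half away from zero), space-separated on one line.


BᵀP = [-3.2500 34.5000]
S = R + BᵀPB = [2] + [141.2500] = [143.2500]
BᵀPA = [32.8750 -72.2500]
K = S⁻¹·BᵀPA = [0.2295 -0.5044]
A−BK = [0.7295 0.4956; 0.0820 0.0175]
AᵀP(A−BK) = [5.2679 3.2059; 3.2059 2.8098]
P' = Q + AᵀP(A−BK) = [23.2679 -2.7941; -2.7941 6.8098]
tr(P') = 30.0777

0.2295 -0.5044


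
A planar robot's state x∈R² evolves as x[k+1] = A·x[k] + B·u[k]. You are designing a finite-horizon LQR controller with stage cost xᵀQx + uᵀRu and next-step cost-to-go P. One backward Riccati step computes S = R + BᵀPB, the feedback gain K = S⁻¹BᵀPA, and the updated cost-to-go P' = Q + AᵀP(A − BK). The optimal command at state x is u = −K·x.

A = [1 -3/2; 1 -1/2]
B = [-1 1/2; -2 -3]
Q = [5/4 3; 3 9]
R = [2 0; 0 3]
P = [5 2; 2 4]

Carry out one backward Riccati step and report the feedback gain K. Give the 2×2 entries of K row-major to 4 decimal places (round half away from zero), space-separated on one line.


-0.6829 0.8736 0.0851 -0.3366

BᵀP = [-9.0000 -10.0000; -3.5000 -11.0000]
S = R + BᵀPB = [2 0; 0 3] + [29.0000 25.5000; 25.5000 31.2500] = [31.0000 25.5000; 25.5000 34.2500]
BᵀPA = [-19.0000 18.5000; -14.5000 10.7500]
K = S⁻¹·BᵀPA = [-0.6829 0.8736; 0.0851 -0.3366]
A−BK = [0.2746 -0.4581; -0.1106 0.2375]
AᵀP(A−BK) = [1.2588 -1.7813; -1.7813 2.7060]
P' = Q + AᵀP(A−BK) = [2.5088 1.2187; 1.2187 11.7060]
tr(P') = 14.2148


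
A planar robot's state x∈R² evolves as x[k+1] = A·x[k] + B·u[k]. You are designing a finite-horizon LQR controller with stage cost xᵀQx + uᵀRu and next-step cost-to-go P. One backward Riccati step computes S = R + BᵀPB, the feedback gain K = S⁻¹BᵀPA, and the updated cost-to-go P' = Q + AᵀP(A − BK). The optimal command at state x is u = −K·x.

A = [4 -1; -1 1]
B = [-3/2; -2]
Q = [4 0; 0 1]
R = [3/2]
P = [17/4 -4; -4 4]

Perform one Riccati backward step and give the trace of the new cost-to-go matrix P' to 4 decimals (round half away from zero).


BᵀP = [1.6250 -2.0000]
S = R + BᵀPB = [3/2] + [1.5625] = [3.0625]
BᵀPA = [8.5000 -3.6250]
K = S⁻¹·BᵀPA = [2.7755 -1.1837]
A−BK = [8.1633 -2.7755; 4.5510 -1.3673]
AᵀP(A−BK) = [80.4082 -30.9388; -30.9388 11.9592]
P' = Q + AᵀP(A−BK) = [84.4082 -30.9388; -30.9388 12.9592]
tr(P') = 97.3673

97.3673


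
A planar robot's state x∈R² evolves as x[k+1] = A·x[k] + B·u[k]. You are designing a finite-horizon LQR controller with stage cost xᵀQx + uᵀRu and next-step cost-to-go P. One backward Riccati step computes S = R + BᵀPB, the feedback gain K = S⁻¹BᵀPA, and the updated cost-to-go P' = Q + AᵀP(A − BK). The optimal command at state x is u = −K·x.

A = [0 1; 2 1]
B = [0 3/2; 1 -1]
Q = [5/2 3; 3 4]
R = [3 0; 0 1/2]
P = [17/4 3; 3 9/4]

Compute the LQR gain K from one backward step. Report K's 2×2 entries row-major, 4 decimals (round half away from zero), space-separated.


0.3878 0.3840 1.0951 1.4373

BᵀP = [3.0000 2.2500; 3.3750 2.2500]
S = R + BᵀPB = [3 0; 0 1/2] + [2.2500 2.2500; 2.2500 2.8125] = [5.2500 2.2500; 2.2500 3.3125]
BᵀPA = [4.5000 5.2500; 4.5000 5.6250]
K = S⁻¹·BᵀPA = [0.3878 0.3840; 1.0951 1.4373]
A−BK = [-1.6426 -1.1559; 2.7072 2.0532]
AᵀP(A−BK) = [2.3270 2.3042; 2.3042 2.3992]
P' = Q + AᵀP(A−BK) = [4.8270 5.3042; 5.3042 6.3992]
tr(P') = 11.2262


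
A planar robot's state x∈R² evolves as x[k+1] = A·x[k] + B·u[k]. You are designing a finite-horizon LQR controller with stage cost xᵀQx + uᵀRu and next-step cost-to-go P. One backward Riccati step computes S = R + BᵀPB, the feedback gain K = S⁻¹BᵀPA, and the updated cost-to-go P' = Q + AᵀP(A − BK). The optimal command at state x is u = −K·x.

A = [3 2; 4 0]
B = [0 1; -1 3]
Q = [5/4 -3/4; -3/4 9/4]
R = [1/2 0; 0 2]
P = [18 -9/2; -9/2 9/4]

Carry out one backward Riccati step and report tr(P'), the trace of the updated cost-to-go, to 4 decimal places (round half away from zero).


45.1295

BᵀP = [4.5000 -2.2500; 4.5000 2.2500]
S = R + BᵀPB = [1/2 0; 0 2] + [2.2500 -2.2500; -2.2500 11.2500] = [2.7500 -2.2500; -2.2500 13.2500]
BᵀPA = [4.5000 9.0000; 22.5000 9.0000]
K = S⁻¹·BᵀPA = [3.5139 4.4462; 2.2948 1.4343]
A−BK = [0.7052 0.5657; 0.6295 0.1434]
AᵀP(A−BK) = [22.5538 19.7211; 19.7211 19.0757]
P' = Q + AᵀP(A−BK) = [23.8038 18.9711; 18.9711 21.3257]
tr(P') = 45.1295


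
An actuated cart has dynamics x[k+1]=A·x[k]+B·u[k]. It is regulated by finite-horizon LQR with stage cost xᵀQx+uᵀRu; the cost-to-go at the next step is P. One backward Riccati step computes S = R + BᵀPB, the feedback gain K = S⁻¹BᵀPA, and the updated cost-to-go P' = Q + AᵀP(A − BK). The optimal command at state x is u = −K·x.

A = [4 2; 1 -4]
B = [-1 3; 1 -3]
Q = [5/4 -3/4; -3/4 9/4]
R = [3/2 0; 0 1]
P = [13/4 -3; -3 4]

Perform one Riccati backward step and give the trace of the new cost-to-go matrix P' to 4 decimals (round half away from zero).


BᵀP = [-6.2500 7.0000; 18.7500 -21.0000]
S = R + BᵀPB = [3/2 0; 0 1] + [13.2500 -39.7500; -39.7500 119.2500] = [14.7500 -39.7500; -39.7500 120.2500]
BᵀPA = [-18.0000 -40.5000; 54.0000 121.5000]
K = S⁻¹·BᵀPA = [-0.0930 -0.2092; 0.4183 0.9413]
A−BK = [2.6520 -1.0329; 2.3480 -0.9671]
AᵀP(A−BK) = [7.7366 -2.5926; -2.5926 2.1666]
P' = Q + AᵀP(A−BK) = [8.9866 -3.3426; -3.3426 4.4166]
tr(P') = 13.4032

13.4032


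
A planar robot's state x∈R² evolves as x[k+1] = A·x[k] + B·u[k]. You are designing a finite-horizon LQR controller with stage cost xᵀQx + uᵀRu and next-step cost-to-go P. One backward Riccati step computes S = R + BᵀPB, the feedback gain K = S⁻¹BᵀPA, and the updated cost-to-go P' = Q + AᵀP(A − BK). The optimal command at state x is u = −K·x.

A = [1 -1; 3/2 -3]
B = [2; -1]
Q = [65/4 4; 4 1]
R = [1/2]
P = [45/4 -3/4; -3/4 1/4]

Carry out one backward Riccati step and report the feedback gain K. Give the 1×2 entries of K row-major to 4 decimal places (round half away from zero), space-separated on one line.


0.4231 -0.3692

BᵀP = [23.2500 -1.7500]
S = R + BᵀPB = [1/2] + [48.2500] = [48.7500]
BᵀPA = [20.6250 -18.0000]
K = S⁻¹·BᵀPA = [0.4231 -0.3692]
A−BK = [0.1538 -0.2615; 1.9231 -3.3692]
AᵀP(A−BK) = [0.8365 -1.3846; -1.3846 2.3538]
P' = Q + AᵀP(A−BK) = [17.0865 2.6154; 2.6154 3.3538]
tr(P') = 20.4404


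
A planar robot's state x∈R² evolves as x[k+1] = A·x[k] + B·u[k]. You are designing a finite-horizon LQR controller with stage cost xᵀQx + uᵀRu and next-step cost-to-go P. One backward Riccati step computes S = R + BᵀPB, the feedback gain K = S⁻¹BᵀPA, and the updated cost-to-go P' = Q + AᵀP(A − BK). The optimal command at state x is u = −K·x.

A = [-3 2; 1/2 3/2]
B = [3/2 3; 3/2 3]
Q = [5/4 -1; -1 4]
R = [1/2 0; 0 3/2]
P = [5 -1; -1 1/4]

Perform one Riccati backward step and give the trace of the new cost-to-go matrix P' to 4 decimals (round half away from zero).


7.9671

BᵀP = [6.0000 -1.1250; 12.0000 -2.2500]
S = R + BᵀPB = [1/2 0; 0 3/2] + [7.3125 14.6250; 14.6250 29.2500] = [7.8125 14.6250; 14.6250 30.7500]
BᵀPA = [-18.5625 10.3125; -37.1250 20.6250]
K = S⁻¹·BᵀPA = [-1.0569 0.5872; -0.7046 0.3915]
A−BK = [0.6993 -0.0552; 4.1993 -0.5552]
AᵀP(A−BK) = [2.2838 -0.8799; -0.8799 0.4333]
P' = Q + AᵀP(A−BK) = [3.5338 -1.8799; -1.8799 4.4333]
tr(P') = 7.9671


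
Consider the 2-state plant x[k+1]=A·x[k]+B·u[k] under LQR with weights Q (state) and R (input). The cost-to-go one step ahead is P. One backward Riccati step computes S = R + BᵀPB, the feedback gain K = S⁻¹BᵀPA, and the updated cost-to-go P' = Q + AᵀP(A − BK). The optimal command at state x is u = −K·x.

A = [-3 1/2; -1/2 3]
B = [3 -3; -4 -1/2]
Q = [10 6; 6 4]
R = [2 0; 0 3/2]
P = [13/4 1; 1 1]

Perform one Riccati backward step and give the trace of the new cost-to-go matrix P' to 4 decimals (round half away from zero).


16.9493

BᵀP = [5.7500 -1.0000; -10.2500 -3.5000]
S = R + BᵀPB = [2 0; 0 3/2] + [21.2500 -16.7500; -16.7500 32.5000] = [23.2500 -16.7500; -16.7500 34.0000]
BᵀPA = [-16.7500 -0.1250; 32.5000 -15.6250]
K = S⁻¹·BᵀPA = [-0.0493 -0.5216; 0.9316 -0.7165]
A−BK = [-0.0574 -0.0848; -0.2313 0.5555]
AᵀP(A−BK) = [1.3974 -1.0748; -1.0748 1.5518]
P' = Q + AᵀP(A−BK) = [11.3974 4.9252; 4.9252 5.5518]
tr(P') = 16.9493


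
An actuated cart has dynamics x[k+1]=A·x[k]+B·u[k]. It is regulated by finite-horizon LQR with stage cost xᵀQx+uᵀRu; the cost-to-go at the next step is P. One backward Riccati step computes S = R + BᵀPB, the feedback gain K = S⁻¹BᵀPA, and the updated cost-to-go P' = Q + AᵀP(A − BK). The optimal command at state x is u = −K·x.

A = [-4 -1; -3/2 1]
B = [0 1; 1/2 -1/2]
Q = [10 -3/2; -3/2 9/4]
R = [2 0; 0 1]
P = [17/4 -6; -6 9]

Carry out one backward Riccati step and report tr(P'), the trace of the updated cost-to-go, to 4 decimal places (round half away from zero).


17.2416

BᵀP = [-3.0000 4.5000; 7.2500 -10.5000]
S = R + BᵀPB = [2 0; 0 1] + [2.2500 -5.2500; -5.2500 12.5000] = [4.2500 -5.2500; -5.2500 13.5000]
BᵀPA = [5.2500 7.5000; -13.2500 -17.7500]
K = S⁻¹·BᵀPA = [0.0440 0.2704; -0.9644 -1.2096]
A−BK = [-3.0356 0.2096; -2.0042 0.2600]
AᵀP(A−BK) = [3.2411 1.0524; 1.0524 1.7505]
P' = Q + AᵀP(A−BK) = [13.2411 -0.4476; -0.4476 4.0005]
tr(P') = 17.2416


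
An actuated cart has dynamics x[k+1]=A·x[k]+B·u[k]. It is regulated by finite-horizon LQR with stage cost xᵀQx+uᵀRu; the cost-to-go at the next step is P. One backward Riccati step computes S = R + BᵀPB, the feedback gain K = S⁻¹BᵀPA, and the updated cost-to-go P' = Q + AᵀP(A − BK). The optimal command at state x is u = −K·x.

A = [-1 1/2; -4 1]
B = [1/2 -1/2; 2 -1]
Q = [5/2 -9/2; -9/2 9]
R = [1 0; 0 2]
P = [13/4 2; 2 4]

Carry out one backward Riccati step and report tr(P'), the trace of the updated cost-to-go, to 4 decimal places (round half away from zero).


BᵀP = [5.6250 9.0000; -3.6250 -5.0000]
S = R + BᵀPB = [1 0; 0 2] + [20.8125 -11.8125; -11.8125 6.8125] = [21.8125 -11.8125; -11.8125 8.8125]
BᵀPA = [-41.6250 11.8125; 23.6250 -6.8125]
K = S⁻¹·BᵀPA = [-1.6655 0.4484; 0.4484 -0.1720]
A−BK = [0.0569 0.1898; -0.2206 -0.0688]
AᵀP(A−BK) = [3.3310 -0.8968; -0.8968 0.3440]
P' = Q + AᵀP(A−BK) = [5.8310 -5.3968; -5.3968 9.3440]
tr(P') = 15.1750

15.1750


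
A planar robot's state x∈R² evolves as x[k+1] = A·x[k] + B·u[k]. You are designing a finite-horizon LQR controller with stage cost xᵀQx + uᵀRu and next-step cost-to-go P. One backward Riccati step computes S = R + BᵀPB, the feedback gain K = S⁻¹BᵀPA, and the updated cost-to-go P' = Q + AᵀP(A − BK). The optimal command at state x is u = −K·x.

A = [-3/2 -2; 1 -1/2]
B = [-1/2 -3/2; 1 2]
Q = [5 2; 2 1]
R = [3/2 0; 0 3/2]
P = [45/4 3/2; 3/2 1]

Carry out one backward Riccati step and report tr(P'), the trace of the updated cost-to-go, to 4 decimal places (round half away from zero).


20.9451

BᵀP = [-4.1250 0.2500; -13.8750 -0.2500]
S = R + BᵀPB = [3/2 0; 0 3/2] + [2.3125 6.6875; 6.6875 20.3125] = [3.8125 6.6875; 6.6875 21.8125]
BᵀPA = [6.4375 8.1250; 20.5625 27.8750]
K = S⁻¹·BᵀPA = [0.0756 -0.2390; 0.9195 1.3512]
A−BK = [-0.0829 -0.0927; -0.9146 -2.9634]
AᵀP(A−BK) = [2.4183 5.1293; 5.1293 12.5268]
P' = Q + AᵀP(A−BK) = [7.4183 7.1293; 7.1293 13.5268]
tr(P') = 20.9451


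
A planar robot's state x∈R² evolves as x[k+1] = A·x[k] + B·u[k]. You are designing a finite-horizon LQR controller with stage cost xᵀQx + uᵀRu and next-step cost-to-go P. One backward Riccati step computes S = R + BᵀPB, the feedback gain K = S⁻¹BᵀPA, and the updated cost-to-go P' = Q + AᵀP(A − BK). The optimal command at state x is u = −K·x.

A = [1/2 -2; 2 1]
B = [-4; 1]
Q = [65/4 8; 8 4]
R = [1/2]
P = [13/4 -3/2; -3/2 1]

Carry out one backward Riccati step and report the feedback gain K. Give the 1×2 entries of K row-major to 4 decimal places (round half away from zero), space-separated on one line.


BᵀP = [-14.5000 7.0000]
S = R + BᵀPB = [1/2] + [65.0000] = [65.5000]
BᵀPA = [6.7500 36.0000]
K = S⁻¹·BᵀPA = [0.1031 0.5496]
A−BK = [0.9122 0.1985; 1.8969 0.4504]
AᵀP(A−BK) = [1.1169 0.2901; 0.2901 0.2137]
P' = Q + AᵀP(A−BK) = [17.3669 8.2901; 8.2901 4.2137]
tr(P') = 21.5806

0.1031 0.5496


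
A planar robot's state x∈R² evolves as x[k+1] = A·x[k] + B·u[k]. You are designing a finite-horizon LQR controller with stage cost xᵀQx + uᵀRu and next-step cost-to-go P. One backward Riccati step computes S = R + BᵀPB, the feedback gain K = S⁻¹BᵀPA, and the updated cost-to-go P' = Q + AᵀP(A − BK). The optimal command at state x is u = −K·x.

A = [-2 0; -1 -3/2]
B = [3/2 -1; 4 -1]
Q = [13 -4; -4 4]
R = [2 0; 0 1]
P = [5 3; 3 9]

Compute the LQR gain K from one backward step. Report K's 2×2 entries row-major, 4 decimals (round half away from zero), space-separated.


0.0229 -0.4272 1.3988 -0.3633

BᵀP = [19.5000 40.5000; -8.0000 -12.0000]
S = R + BᵀPB = [2 0; 0 1] + [191.2500 -60.0000; -60.0000 20.0000] = [193.2500 -60.0000; -60.0000 21.0000]
BᵀPA = [-79.5000 -60.7500; 28.0000 18.0000]
K = S⁻¹·BᵀPA = [0.0229 -0.4272; 1.3988 -0.3633]
A−BK = [-0.6356 0.2774; 0.3071 -0.1547]
AᵀP(A−BK) = [3.6552 -1.2864; -1.2864 0.8396]
P' = Q + AᵀP(A−BK) = [16.6552 -5.2864; -5.2864 4.8396]
tr(P') = 21.4948


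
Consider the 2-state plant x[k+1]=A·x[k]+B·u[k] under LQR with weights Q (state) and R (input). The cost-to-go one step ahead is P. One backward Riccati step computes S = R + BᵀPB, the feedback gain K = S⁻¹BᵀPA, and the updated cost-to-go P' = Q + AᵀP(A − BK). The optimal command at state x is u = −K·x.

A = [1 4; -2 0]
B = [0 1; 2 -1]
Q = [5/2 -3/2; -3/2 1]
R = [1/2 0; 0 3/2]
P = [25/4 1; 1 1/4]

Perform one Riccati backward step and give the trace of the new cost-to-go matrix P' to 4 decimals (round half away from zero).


24.1806

BᵀP = [2.0000 0.5000; 5.2500 0.7500]
S = R + BᵀPB = [1/2 0; 0 3/2] + [1.0000 1.5000; 1.5000 4.5000] = [1.5000 1.5000; 1.5000 6.0000]
BᵀPA = [1.0000 8.0000; 3.7500 21.0000]
K = S⁻¹·BᵀPA = [0.0556 2.4444; 0.6111 2.8889]
A−BK = [0.3889 1.1111; -1.5000 -2.0000]
AᵀP(A−BK) = [0.9028 3.7222; 3.7222 19.7778]
P' = Q + AᵀP(A−BK) = [3.4028 2.2222; 2.2222 20.7778]
tr(P') = 24.1806


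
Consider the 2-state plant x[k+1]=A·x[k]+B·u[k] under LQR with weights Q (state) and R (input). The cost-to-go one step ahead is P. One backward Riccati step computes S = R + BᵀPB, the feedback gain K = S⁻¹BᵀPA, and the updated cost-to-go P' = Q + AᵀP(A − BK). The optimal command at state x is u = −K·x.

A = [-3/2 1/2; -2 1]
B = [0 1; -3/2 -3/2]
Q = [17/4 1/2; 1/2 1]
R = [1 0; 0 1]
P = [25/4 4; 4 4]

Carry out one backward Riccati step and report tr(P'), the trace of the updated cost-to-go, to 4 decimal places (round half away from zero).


14.3358

BᵀP = [-6.0000 -6.0000; 0.2500 -2.0000]
S = R + BᵀPB = [1 0; 0 1] + [9.0000 3.0000; 3.0000 3.2500] = [10.0000 3.0000; 3.0000 4.2500]
BᵀPA = [21.0000 -9.0000; 3.6250 -1.8750]
K = S⁻¹·BᵀPA = [2.3396 -0.9739; -0.7985 0.2463]
A−BK = [-0.7015 0.2537; 0.3116 -0.0914]
AᵀP(A−BK) = [7.8265 -3.1287; -3.1287 1.2593]
P' = Q + AᵀP(A−BK) = [12.0765 -2.6287; -2.6287 2.2593]
tr(P') = 14.3358


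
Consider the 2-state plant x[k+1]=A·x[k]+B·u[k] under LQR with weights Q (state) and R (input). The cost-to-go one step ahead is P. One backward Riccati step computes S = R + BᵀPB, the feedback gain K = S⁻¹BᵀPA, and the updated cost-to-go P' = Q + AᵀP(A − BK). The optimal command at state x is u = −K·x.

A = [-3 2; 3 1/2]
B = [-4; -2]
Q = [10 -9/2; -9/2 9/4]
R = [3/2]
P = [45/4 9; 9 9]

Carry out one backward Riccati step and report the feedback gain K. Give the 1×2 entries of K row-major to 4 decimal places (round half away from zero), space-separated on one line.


0.0747 -0.4232

BᵀP = [-63.0000 -54.0000]
S = R + BᵀPB = [3/2] + [360.0000] = [361.5000]
BᵀPA = [27.0000 -153.0000]
K = S⁻¹·BᵀPA = [0.0747 -0.4232]
A−BK = [-2.7012 0.3071; 3.1494 -0.3465]
AᵀP(A−BK) = [18.2334 -2.0726; -2.0726 0.4948]
P' = Q + AᵀP(A−BK) = [28.2334 -6.5726; -6.5726 2.7448]
tr(P') = 30.9782


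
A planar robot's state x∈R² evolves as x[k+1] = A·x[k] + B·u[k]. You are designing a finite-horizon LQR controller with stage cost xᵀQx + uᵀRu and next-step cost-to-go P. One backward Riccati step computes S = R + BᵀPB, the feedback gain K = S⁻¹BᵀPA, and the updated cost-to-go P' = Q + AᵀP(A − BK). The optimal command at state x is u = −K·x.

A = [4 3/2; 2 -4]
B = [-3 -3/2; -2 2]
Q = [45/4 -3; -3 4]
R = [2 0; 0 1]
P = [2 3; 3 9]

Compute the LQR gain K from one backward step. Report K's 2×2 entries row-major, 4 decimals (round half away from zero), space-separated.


BᵀP = [-12.0000 -27.0000; 3.0000 13.5000]
S = R + BᵀPB = [2 0; 0 1] + [90.0000 -36.0000; -36.0000 22.5000] = [92.0000 -36.0000; -36.0000 23.5000]
BᵀPA = [-102.0000 90.0000; 39.0000 -49.5000]
K = S⁻¹·BᵀPA = [-1.1467 0.3845; -0.0970 -1.5173]
A−BK = [0.4145 0.3776; -0.0993 -0.1963]
AᵀP(A−BK) = [2.8245 -0.6028; -0.6028 2.7852]
P' = Q + AᵀP(A−BK) = [14.0745 -3.6028; -3.6028 6.7852]
tr(P') = 20.8597

-1.1467 0.3845 -0.0970 -1.5173


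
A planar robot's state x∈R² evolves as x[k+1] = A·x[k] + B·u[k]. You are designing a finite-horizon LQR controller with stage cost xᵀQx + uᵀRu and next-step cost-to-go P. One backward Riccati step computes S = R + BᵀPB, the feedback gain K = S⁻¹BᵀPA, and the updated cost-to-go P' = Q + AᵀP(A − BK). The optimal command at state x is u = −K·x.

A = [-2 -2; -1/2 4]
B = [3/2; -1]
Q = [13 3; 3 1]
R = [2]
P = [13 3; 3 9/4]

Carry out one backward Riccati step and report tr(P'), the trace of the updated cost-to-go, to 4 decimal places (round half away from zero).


BᵀP = [16.5000 2.2500]
S = R + BᵀPB = [2] + [22.5000] = [24.5000]
BᵀPA = [-34.1250 -24.0000]
K = S⁻¹·BᵀPA = [-1.3929 -0.9796]
A−BK = [0.0893 -0.5306; -1.8929 3.0204]
AᵀP(A−BK) = [11.0313 -6.9286; -6.9286 16.4898]
P' = Q + AᵀP(A−BK) = [24.0313 -3.9286; -3.9286 17.4898]
tr(P') = 41.5210

41.5210


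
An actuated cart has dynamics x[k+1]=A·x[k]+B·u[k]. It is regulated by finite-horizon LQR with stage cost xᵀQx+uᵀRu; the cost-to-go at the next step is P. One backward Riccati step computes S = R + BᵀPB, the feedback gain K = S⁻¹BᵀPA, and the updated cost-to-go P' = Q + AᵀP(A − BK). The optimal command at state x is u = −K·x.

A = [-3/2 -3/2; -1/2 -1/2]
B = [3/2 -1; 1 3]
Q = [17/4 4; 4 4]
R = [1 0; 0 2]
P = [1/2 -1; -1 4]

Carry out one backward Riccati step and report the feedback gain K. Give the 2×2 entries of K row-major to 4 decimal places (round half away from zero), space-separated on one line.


BᵀP = [-0.2500 2.5000; -3.5000 13.0000]
S = R + BᵀPB = [1 0; 0 2] + [2.1250 7.7500; 7.7500 42.5000] = [3.1250 7.7500; 7.7500 44.5000]
BᵀPA = [-0.8750 -0.8750; -1.2500 -1.2500]
K = S⁻¹·BᵀPA = [-0.3703 -0.3703; 0.0364 0.0364]
A−BK = [-0.9082 -0.9082; -0.2389 -0.2389]
AᵀP(A−BK) = [0.3465 0.3465; 0.3465 0.3465]
P' = Q + AᵀP(A−BK) = [4.5965 4.3465; 4.3465 4.3465]
tr(P') = 8.9430

-0.3703 -0.3703 0.0364 0.0364


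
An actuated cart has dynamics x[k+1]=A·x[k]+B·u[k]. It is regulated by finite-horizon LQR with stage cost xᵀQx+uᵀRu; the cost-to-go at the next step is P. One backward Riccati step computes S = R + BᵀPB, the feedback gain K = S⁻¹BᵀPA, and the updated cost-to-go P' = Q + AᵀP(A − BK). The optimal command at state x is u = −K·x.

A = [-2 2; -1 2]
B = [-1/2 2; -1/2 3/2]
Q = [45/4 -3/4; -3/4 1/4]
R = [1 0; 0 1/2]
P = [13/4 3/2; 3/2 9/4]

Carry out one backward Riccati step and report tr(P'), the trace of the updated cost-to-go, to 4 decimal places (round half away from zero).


BᵀP = [-2.3750 -1.8750; 8.7500 6.3750]
S = R + BᵀPB = [1 0; 0 1/2] + [2.1250 -7.5625; -7.5625 27.0625] = [3.1250 -7.5625; -7.5625 27.5625]
BᵀPA = [6.6250 -8.5000; -23.8750 30.2500]
K = S⁻¹·BᵀPA = [0.0707 -0.1906; -0.8468 1.0452]
A−BK = [-0.2710 -0.1857; 0.3056 0.3369]
AᵀP(A−BK) = [0.5639 -0.2829; -0.2829 0.7623]
P' = Q + AᵀP(A−BK) = [11.8139 -1.0329; -1.0329 1.0123]
tr(P') = 12.8262

12.8262


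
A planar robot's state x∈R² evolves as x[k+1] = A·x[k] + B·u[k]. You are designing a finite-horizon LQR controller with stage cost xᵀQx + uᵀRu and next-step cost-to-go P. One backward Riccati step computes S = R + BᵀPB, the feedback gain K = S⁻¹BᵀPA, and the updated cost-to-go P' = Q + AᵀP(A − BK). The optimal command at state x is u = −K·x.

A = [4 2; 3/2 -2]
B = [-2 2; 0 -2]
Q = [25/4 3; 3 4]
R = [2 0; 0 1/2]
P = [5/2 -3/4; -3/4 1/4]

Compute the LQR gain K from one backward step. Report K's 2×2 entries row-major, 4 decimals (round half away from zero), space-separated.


-0.2835 -0.1585 1.1037 0.8537

BᵀP = [-5.0000 1.5000; 6.5000 -2.0000]
S = R + BᵀPB = [2 0; 0 1/2] + [10.0000 -13.0000; -13.0000 17.0000] = [12.0000 -13.0000; -13.0000 17.5000]
BᵀPA = [-17.7500 -13.0000; 23.0000 17.0000]
K = S⁻¹·BᵀPA = [-0.2835 -0.1585; 1.1037 0.8537]
A−BK = [1.2256 -0.0244; 3.7073 -0.2927]
AᵀP(A−BK) = [1.1456 0.5518; 0.5518 0.4268]
P' = Q + AᵀP(A−BK) = [7.3956 3.5518; 3.5518 4.4268]
tr(P') = 11.8224


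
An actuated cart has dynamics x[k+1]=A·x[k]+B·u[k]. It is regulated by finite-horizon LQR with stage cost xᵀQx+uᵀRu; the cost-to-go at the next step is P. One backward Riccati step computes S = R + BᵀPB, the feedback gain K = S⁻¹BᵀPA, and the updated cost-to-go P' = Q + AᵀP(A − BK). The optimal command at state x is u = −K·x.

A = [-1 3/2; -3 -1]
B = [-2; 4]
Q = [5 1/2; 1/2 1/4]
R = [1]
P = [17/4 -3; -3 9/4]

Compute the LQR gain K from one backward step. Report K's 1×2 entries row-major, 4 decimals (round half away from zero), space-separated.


-0.2402 -0.4485

BᵀP = [-20.5000 15.0000]
S = R + BᵀPB = [1] + [101.0000] = [102.0000]
BᵀPA = [-24.5000 -45.7500]
K = S⁻¹·BᵀPA = [-0.2402 -0.4485]
A−BK = [-1.4804 0.6029; -2.0392 0.7941]
AᵀP(A−BK) = [0.6152 -0.1140; -0.1140 0.2923]
P' = Q + AᵀP(A−BK) = [5.6152 0.3860; 0.3860 0.5423]
tr(P') = 6.1575


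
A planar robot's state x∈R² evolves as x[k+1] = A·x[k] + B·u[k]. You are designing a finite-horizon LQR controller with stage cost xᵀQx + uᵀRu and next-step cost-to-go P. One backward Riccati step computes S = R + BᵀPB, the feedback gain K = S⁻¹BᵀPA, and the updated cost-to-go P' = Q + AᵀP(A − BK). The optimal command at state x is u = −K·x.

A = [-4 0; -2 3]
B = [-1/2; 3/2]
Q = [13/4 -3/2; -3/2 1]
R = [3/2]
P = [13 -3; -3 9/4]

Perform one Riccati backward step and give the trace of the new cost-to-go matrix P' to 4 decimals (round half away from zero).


BᵀP = [-11.0000 4.8750]
S = R + BᵀPB = [3/2] + [12.8125] = [14.3125]
BᵀPA = [34.2500 14.6250]
K = S⁻¹·BᵀPA = [2.3930 1.0218]
A−BK = [-2.8035 0.5109; -5.5895 1.4672]
AᵀP(A−BK) = [87.0393 -12.4978; -12.4978 5.3057]
P' = Q + AᵀP(A−BK) = [90.2893 -13.9978; -13.9978 6.3057]
tr(P') = 96.5950

96.5950


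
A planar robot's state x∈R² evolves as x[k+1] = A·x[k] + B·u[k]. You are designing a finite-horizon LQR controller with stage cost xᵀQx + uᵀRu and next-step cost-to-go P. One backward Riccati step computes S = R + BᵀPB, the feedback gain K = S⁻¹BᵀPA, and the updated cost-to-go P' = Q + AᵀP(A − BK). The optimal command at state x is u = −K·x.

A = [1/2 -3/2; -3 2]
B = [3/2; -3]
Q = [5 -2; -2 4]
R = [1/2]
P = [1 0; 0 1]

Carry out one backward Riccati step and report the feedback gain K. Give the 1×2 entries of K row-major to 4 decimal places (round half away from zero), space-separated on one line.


BᵀP = [1.5000 -3.0000]
S = R + BᵀPB = [1/2] + [11.2500] = [11.7500]
BᵀPA = [9.7500 -8.2500]
K = S⁻¹·BᵀPA = [0.8298 -0.7021]
A−BK = [-0.7447 -0.4468; -0.5106 -0.1064]
AᵀP(A−BK) = [1.1596 0.0957; 0.0957 0.4574]
P' = Q + AᵀP(A−BK) = [6.1596 -1.9043; -1.9043 4.4574]
tr(P') = 10.6170

0.8298 -0.7021


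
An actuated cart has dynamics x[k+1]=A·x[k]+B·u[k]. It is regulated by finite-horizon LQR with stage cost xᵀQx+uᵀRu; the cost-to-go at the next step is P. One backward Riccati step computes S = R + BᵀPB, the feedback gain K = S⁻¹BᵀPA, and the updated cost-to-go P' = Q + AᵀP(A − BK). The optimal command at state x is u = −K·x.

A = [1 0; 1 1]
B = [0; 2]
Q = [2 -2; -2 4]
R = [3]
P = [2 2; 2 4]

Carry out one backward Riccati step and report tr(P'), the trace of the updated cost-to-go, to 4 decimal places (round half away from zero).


9.0526

BᵀP = [4.0000 8.0000]
S = R + BᵀPB = [3] + [16.0000] = [19.0000]
BᵀPA = [12.0000 8.0000]
K = S⁻¹·BᵀPA = [0.6316 0.4211]
A−BK = [1.0000 0.0000; -0.2632 0.1579]
AᵀP(A−BK) = [2.4211 0.9474; 0.9474 0.6316]
P' = Q + AᵀP(A−BK) = [4.4211 -1.0526; -1.0526 4.6316]
tr(P') = 9.0526


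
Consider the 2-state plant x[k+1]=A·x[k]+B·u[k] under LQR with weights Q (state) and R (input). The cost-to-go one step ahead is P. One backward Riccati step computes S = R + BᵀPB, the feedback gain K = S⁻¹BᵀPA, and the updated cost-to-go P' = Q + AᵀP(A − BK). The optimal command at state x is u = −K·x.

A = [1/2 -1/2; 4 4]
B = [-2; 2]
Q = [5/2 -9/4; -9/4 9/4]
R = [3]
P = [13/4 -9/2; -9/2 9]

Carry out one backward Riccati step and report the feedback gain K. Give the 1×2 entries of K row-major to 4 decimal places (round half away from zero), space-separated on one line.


BᵀP = [-15.5000 27.0000]
S = R + BᵀPB = [3] + [85.0000] = [88.0000]
BᵀPA = [100.2500 115.7500]
K = S⁻¹·BᵀPA = [1.1392 1.3153]
A−BK = [2.7784 2.1307; 1.7216 1.3693]
AᵀP(A−BK) = [12.6072 11.3246; 11.3246 10.5618]
P' = Q + AᵀP(A−BK) = [15.1072 9.0746; 9.0746 12.8118]
tr(P') = 27.9190

1.1392 1.3153


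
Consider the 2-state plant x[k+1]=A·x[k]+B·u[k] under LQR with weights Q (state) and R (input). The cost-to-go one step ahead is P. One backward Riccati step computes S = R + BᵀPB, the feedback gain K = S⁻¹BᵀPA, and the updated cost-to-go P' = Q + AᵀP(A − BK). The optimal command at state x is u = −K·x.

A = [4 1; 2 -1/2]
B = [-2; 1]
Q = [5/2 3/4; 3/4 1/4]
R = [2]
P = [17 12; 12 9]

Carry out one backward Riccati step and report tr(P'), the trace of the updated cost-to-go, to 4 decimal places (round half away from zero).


54.0565

BᵀP = [-22.0000 -15.0000]
S = R + BᵀPB = [2] + [29.0000] = [31.0000]
BᵀPA = [-118.0000 -14.5000]
K = S⁻¹·BᵀPA = [-3.8065 -0.4677]
A−BK = [-3.6129 0.0645; 5.8065 -0.0323]
AᵀP(A−BK) = [50.8387 3.8065; 3.8065 0.4677]
P' = Q + AᵀP(A−BK) = [53.3387 4.5565; 4.5565 0.7177]
tr(P') = 54.0565


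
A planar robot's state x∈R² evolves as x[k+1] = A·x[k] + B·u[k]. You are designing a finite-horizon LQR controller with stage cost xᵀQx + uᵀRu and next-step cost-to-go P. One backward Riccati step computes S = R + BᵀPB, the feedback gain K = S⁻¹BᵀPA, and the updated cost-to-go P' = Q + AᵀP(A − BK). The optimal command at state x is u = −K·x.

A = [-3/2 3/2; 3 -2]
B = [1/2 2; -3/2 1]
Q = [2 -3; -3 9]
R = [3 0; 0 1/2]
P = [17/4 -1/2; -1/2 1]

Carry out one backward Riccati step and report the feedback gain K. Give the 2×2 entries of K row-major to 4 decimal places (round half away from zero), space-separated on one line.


-1.0920 0.8048 -0.4625 0.5322

BᵀP = [2.8750 -1.7500; 8.0000 0.0000]
S = R + BᵀPB = [3 0; 0 1/2] + [4.0625 4.0000; 4.0000 16.0000] = [7.0625 4.0000; 4.0000 16.5000]
BᵀPA = [-9.5625 7.8125; -12.0000 12.0000]
K = S⁻¹·BᵀPA = [-1.0920 0.8048; -0.4625 0.5322]
A−BK = [-0.0289 0.0333; 1.8245 -1.3250]
AᵀP(A−BK) = [7.0696 -5.2306; -5.2306 3.8890]
P' = Q + AᵀP(A−BK) = [9.0696 -8.2306; -8.2306 12.8890]
tr(P') = 21.9587


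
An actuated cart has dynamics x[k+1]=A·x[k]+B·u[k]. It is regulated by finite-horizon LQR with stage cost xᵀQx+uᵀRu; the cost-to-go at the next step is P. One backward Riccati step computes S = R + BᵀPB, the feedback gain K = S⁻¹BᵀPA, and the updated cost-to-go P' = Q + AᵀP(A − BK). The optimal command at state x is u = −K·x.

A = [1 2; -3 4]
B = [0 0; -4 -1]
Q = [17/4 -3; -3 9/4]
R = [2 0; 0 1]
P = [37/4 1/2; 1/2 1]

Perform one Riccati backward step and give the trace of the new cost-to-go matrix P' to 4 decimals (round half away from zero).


54.6250

BᵀP = [-2.0000 -4.0000; -0.5000 -1.0000]
S = R + BᵀPB = [2 0; 0 1] + [16.0000 4.0000; 4.0000 1.0000] = [18.0000 4.0000; 4.0000 2.0000]
BᵀPA = [10.0000 -20.0000; 2.5000 -5.0000]
K = S⁻¹·BᵀPA = [0.5000 -1.0000; 0.2500 -0.5000]
A−BK = [1.0000 2.0000; -0.7500 -0.5000]
AᵀP(A−BK) = [9.6250 16.7500; 16.7500 38.5000]
P' = Q + AᵀP(A−BK) = [13.8750 13.7500; 13.7500 40.7500]
tr(P') = 54.6250


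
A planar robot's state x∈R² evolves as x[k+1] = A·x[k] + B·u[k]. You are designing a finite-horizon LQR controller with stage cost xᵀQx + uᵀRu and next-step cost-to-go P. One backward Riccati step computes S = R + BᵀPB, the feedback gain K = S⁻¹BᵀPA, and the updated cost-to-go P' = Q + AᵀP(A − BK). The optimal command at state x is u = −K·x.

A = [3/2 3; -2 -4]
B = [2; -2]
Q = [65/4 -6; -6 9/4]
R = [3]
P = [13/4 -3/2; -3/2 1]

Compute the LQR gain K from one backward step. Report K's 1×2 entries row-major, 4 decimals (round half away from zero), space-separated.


BᵀP = [9.5000 -5.0000]
S = R + BᵀPB = [3] + [29.0000] = [32.0000]
BᵀPA = [24.2500 48.5000]
K = S⁻¹·BᵀPA = [0.7578 1.5156]
A−BK = [-0.0156 -0.0313; -0.4844 -0.9688]
AᵀP(A−BK) = [1.9355 3.8711; 3.8711 7.7422]
P' = Q + AᵀP(A−BK) = [18.1855 -2.1289; -2.1289 9.9922]
tr(P') = 28.1777

0.7578 1.5156


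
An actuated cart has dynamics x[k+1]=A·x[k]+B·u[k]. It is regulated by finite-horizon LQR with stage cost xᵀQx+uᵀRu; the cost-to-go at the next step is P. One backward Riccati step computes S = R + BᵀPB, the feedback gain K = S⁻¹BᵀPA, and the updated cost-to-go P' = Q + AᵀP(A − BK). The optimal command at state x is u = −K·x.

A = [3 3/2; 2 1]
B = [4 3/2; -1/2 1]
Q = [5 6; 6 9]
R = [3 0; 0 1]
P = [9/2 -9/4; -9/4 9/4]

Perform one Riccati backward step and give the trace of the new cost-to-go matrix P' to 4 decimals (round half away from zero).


17.0395

BᵀP = [19.1250 -10.1250; 4.5000 -1.1250]
S = R + BᵀPB = [3 0; 0 1] + [81.5625 18.5625; 18.5625 5.6250] = [84.5625 18.5625; 18.5625 6.6250]
BᵀPA = [37.1250 18.5625; 11.2500 5.6250]
K = S⁻¹·BᵀPA = [0.1721 0.0861; 1.2158 0.6079]
A−BK = [0.4877 0.2439; 0.8703 0.4351]
AᵀP(A−BK) = [2.4316 1.2158; 1.2158 0.6079]
P' = Q + AᵀP(A−BK) = [7.4316 7.2158; 7.2158 9.6079]
tr(P') = 17.0395


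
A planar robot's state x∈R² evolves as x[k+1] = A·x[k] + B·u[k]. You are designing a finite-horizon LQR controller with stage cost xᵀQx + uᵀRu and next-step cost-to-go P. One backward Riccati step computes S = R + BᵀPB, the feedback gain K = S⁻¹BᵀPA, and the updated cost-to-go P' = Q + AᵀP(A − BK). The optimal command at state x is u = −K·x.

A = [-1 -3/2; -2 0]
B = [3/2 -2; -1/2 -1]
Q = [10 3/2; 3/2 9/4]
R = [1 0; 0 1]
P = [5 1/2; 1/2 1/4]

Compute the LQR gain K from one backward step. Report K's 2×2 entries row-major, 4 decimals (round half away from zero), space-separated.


BᵀP = [7.2500 0.6250; -10.5000 -1.2500]
S = R + BᵀPB = [1 0; 0 1] + [10.5625 -15.1250; -15.1250 22.2500] = [11.5625 -15.1250; -15.1250 23.2500]
BᵀPA = [-8.5000 -10.8750; 13.0000 15.7500]
K = S⁻¹·BᵀPA = [-0.0250 -0.3651; 0.5429 0.4399]
A−BK = [0.1232 -0.0725; -1.4696 0.2574]
AᵀP(A−BK) = [0.7301 0.1778; 0.1778 0.3510]
P' = Q + AᵀP(A−BK) = [10.7301 1.6778; 1.6778 2.6010]
tr(P') = 13.3311

-0.0250 -0.3651 0.5429 0.4399


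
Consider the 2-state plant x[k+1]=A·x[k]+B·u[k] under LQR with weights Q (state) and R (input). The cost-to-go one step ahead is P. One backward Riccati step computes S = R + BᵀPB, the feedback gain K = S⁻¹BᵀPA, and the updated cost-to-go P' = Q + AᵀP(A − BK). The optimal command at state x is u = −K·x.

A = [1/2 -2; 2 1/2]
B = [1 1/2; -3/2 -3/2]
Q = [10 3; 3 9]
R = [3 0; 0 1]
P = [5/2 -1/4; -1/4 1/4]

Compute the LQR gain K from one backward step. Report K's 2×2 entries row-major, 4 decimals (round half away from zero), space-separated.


BᵀP = [2.8750 -0.6250; 1.6250 -0.5000]
S = R + BᵀPB = [3 0; 0 1] + [3.8125 2.3750; 2.3750 1.5625] = [6.8125 2.3750; 2.3750 2.5625]
BᵀPA = [0.1875 -6.0625; -0.1875 -3.5000]
K = S⁻¹·BᵀPA = [0.0783 -0.6112; -0.1458 -0.7993]
A−BK = [0.4945 -0.9891; 1.8988 -1.6159]
AᵀP(A−BK) = [1.0830 -1.3478; -1.3478 4.0592]
P' = Q + AᵀP(A−BK) = [11.0830 1.6522; 1.6522 13.0592]
tr(P') = 24.1421

0.0783 -0.6112 -0.1458 -0.7993


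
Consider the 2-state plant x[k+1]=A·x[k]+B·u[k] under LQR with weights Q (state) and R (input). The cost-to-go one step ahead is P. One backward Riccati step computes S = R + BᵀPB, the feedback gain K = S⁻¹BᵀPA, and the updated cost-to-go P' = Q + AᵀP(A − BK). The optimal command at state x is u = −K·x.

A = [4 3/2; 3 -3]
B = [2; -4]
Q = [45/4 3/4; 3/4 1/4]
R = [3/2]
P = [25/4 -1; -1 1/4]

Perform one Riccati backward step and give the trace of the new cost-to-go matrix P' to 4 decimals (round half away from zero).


BᵀP = [16.5000 -3.0000]
S = R + BᵀPB = [3/2] + [45.0000] = [46.5000]
BᵀPA = [57.0000 33.7500]
K = S⁻¹·BᵀPA = [1.2258 0.7258]
A−BK = [1.5484 0.0484; 7.9032 -0.0968]
AᵀP(A−BK) = [8.3790 1.3790; 1.3790 0.8165]
P' = Q + AᵀP(A−BK) = [19.6290 2.1290; 2.1290 1.0665]
tr(P') = 20.6956

20.6956


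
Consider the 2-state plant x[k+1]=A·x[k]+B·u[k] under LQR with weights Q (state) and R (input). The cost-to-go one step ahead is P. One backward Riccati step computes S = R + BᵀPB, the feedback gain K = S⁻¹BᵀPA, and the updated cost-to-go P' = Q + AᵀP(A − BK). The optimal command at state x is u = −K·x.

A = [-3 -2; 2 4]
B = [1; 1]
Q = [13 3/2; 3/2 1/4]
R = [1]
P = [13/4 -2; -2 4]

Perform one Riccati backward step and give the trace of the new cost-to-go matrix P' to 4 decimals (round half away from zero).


BᵀP = [1.2500 2.0000]
S = R + BᵀPB = [1] + [3.2500] = [4.2500]
BᵀPA = [0.2500 5.5000]
K = S⁻¹·BᵀPA = [0.0588 1.2941]
A−BK = [-3.0588 -3.2941; 1.9412 2.7059]
AᵀP(A−BK) = [69.2353 83.1765; 83.1765 101.8824]
P' = Q + AᵀP(A−BK) = [82.2353 84.6765; 84.6765 102.1324]
tr(P') = 184.3676

184.3676


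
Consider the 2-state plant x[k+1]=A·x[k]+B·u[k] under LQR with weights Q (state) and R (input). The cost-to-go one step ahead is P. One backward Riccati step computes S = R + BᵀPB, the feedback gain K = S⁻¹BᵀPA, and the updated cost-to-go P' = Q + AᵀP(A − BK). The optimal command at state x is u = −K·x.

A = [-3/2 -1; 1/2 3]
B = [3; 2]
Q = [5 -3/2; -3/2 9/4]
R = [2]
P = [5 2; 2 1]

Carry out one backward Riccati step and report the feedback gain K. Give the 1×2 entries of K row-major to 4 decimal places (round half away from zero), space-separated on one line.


-0.3267 0.0667

BᵀP = [19.0000 8.0000]
S = R + BᵀPB = [2] + [73.0000] = [75.0000]
BᵀPA = [-24.5000 5.0000]
K = S⁻¹·BᵀPA = [-0.3267 0.0667]
A−BK = [-0.5200 -1.2000; 1.1533 2.8667]
AᵀP(A−BK) = [0.4967 0.6333; 0.6333 1.6667]
P' = Q + AᵀP(A−BK) = [5.4967 -0.8667; -0.8667 3.9167]
tr(P') = 9.4133


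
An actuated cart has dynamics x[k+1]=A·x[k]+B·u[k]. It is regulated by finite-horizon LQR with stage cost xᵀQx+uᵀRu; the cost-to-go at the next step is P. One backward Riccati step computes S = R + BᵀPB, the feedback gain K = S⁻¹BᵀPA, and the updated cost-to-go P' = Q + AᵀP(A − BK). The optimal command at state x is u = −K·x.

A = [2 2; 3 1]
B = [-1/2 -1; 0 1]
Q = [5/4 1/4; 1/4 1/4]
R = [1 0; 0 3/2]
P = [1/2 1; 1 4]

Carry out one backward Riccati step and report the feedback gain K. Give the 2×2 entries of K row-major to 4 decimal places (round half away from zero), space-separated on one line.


BᵀP = [-0.2500 -0.5000; 0.5000 3.0000]
S = R + BᵀPB = [1 0; 0 3/2] + [0.1250 -0.2500; -0.2500 2.5000] = [1.1250 -0.2500; -0.2500 4.0000]
BᵀPA = [-2.0000 -1.0000; 10.0000 4.0000]
K = S⁻¹·BᵀPA = [-1.2394 -0.6761; 2.4225 0.9577]
A−BK = [3.8028 2.6197; 0.5775 0.0423]
AᵀP(A−BK) = [23.2958 11.0704; 11.0704 5.4930]
P' = Q + AᵀP(A−BK) = [24.5458 11.3204; 11.3204 5.7430]
tr(P') = 30.2887

-1.2394 -0.6761 2.4225 0.9577


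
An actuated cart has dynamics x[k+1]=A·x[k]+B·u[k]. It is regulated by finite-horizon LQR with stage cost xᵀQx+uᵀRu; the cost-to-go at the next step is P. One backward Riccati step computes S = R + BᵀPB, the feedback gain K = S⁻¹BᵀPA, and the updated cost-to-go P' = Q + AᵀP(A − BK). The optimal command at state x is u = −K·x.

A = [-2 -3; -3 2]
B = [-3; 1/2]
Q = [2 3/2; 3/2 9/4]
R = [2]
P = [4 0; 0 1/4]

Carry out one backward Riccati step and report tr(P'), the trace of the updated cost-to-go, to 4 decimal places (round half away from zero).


BᵀP = [-12.0000 0.1250]
S = R + BᵀPB = [2] + [36.0625] = [38.0625]
BᵀPA = [23.6250 36.2500]
K = S⁻¹·BᵀPA = [0.6207 0.9524]
A−BK = [-0.1379 -0.1429; -3.3103 1.5238]
AᵀP(A−BK) = [3.5862 0.0000; 0.0000 2.4762]
P' = Q + AᵀP(A−BK) = [5.5862 1.5000; 1.5000 4.7262]
tr(P') = 10.3124

10.3124


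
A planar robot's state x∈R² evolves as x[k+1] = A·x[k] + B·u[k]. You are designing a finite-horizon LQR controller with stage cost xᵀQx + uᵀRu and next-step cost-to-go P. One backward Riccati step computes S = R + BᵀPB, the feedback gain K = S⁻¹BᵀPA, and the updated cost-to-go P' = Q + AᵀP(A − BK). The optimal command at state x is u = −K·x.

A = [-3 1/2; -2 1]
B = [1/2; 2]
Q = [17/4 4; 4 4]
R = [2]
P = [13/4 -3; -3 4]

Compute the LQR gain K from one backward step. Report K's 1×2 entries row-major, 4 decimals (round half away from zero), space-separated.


0.0098 0.3366

BᵀP = [-4.3750 6.5000]
S = R + BᵀPB = [2] + [10.8125] = [12.8125]
BᵀPA = [0.1250 4.3125]
K = S⁻¹·BᵀPA = [0.0098 0.3366]
A−BK = [-3.0049 0.3317; -2.0195 0.3268]
AᵀP(A−BK) = [9.2488 -0.9171; -0.9171 0.3610]
P' = Q + AᵀP(A−BK) = [13.4988 3.0829; 3.0829 4.3610]
tr(P') = 17.8598


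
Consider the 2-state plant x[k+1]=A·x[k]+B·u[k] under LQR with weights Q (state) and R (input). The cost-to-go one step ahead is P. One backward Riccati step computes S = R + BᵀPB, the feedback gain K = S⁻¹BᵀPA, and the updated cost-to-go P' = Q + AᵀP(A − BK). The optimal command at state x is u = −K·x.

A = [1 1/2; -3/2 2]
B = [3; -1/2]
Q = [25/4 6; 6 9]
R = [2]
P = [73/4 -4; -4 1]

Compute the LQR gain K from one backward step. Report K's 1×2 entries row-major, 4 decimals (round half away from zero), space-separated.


0.4230 0.0189

BᵀP = [56.7500 -12.5000]
S = R + BᵀPB = [2] + [176.5000] = [178.5000]
BᵀPA = [75.5000 3.3750]
K = S⁻¹·BᵀPA = [0.4230 0.0189]
A−BK = [-0.2689 0.4433; -1.2885 2.0095]
AᵀP(A−BK) = [0.5658 -0.3025; -0.3025 0.4987]
P' = Q + AᵀP(A−BK) = [6.8158 5.6975; 5.6975 9.4987]
tr(P') = 16.3145


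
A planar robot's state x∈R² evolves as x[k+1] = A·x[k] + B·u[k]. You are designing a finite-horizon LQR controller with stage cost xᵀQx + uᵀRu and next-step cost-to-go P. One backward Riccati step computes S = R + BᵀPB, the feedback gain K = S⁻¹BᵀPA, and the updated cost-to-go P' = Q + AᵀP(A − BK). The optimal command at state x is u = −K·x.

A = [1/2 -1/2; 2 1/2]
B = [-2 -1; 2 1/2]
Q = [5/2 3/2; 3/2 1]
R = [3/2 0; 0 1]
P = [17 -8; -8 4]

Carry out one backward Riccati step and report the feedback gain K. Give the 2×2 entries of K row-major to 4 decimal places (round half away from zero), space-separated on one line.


0.1662 0.1974 -0.0299 0.1208

BᵀP = [-50.0000 24.0000; -21.0000 10.0000]
S = R + BᵀPB = [3/2 0; 0 1] + [148.0000 62.0000; 62.0000 26.0000] = [149.5000 62.0000; 62.0000 27.0000]
BᵀPA = [23.0000 37.0000; 9.5000 15.5000]
K = S⁻¹·BᵀPA = [0.1662 0.1974; -0.0299 0.1208]
A−BK = [0.8026 0.0156; 1.6825 0.0448]
AᵀP(A−BK) = [0.7104 0.0623; 0.0623 0.0740]
P' = Q + AᵀP(A−BK) = [3.2104 1.5623; 1.5623 1.0740]
tr(P') = 4.2844
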